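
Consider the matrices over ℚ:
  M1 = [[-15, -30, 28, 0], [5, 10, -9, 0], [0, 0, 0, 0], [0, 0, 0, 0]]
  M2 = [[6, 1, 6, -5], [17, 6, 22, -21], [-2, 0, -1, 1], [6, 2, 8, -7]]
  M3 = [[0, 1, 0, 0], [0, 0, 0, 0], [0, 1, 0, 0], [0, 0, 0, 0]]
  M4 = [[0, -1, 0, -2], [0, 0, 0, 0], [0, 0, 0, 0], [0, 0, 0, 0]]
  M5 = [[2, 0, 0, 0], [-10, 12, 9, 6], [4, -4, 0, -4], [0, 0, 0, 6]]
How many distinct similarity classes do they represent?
Characteristic polynomials: χ_{M1} = x^3(x + 5), χ_{M2} = (x - 1)^4, χ_{M3} = x^4, χ_{M4} = x^4, χ_{M5} = (x - 6)^3(x - 2).

{M1}: invariant factors x, x^2(x + 5).

{M2}: invariant factors (x - 1)^2, (x - 1)^2.

{M3, M4}: invariant factors x, x, x^2.

{M5}: invariant factors x - 6, (x - 6)^2(x - 2).

Matrices are similar if and only if their invariant-factor lists agree; the partition into similarity classes is {M1}, {M2}, {M3, M4}, {M5}.

4 classes: {M1}, {M2}, {M3, M4}, {M5}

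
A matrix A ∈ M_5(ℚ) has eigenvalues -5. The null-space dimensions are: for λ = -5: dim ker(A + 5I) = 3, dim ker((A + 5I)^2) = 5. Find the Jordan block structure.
λ = -5: successive nullity increments [3, 2] count blocks of size ≥ k; block sizes are [2, 2, 1].

Jordan blocks: (-5, 2), (-5, 2), (-5, 1)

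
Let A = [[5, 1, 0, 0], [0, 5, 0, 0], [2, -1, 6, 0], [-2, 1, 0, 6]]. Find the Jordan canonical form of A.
J = [[5, 1, 0, 0], [0, 5, 0, 0], [0, 0, 6, 0], [0, 0, 0, 6]]

The characteristic polynomial is det(xI - A) = (x - 6)^2(x - 5)^2, so the eigenvalues are 5 (algebraic multiplicity 2), 6 (algebraic multiplicity 2).

For λ = 5: rank(A - 5I) = 3, rank((A - 5I)^2) = 2. The eigenspace has dimension 4 - 3 = 1, so there is 1 Jordan block; the rank sequence gives block sizes [2].

For λ = 6: rank(A - 6I) = 2. The eigenspace has dimension 4 - 2 = 2, so there are 2 Jordan blocks; the rank sequence gives block sizes [1, 1].

Assembling the blocks gives the Jordan form J above.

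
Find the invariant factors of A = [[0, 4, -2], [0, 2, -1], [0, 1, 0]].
x(x - 1)^2

The Jordan structure of A has elementary divisors x, (x - 1)^2. Arranging the block sizes at each eigenvalue in decreasing order and taking row products gives the invariant factors.

Invariant factors (smallest first, each dividing the next): x(x - 1)^2.

Check: the last factor x(x - 1)^2 is the minimal polynomial, and the product x(x - 1)^2 is the characteristic polynomial.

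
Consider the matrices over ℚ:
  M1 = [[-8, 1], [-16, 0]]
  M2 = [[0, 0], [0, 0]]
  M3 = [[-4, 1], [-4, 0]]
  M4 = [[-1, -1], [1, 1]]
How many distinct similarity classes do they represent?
4 classes: {M1}, {M2}, {M3}, {M4}

Characteristic polynomials: χ_{M1} = (x + 4)^2, χ_{M2} = x^2, χ_{M3} = (x + 2)^2, χ_{M4} = x^2.

{M1}: invariant factors (x + 4)^2.

{M2}: invariant factors x, x.

{M3}: invariant factors (x + 2)^2.

{M4}: invariant factors x^2.

Matrices are similar if and only if their invariant-factor lists agree; the partition into similarity classes is {M1}, {M2}, {M3}, {M4}.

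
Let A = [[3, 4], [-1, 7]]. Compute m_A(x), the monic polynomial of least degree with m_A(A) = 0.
The characteristic polynomial factors as (x - 5)^2. The minimal polynomial is ∏(x - λ)^{k_λ} where k_λ is the size of the largest Jordan block at λ.

For λ = 5: rank(A - 5I) = 1, and the largest Jordan block has size 2 (the smallest k with rank((A - 5I)^k) = rank((A - 5I)^(k+1))).

So m_A(x) = (x - 5)^2.

m_A(x) = (x - 5)^2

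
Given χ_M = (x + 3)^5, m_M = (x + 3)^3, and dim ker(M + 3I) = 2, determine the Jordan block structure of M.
λ = -3: algebraic multiplicity 5 (exponent in χ_M), largest block size 3 (exponent in m_M), 2 blocks (geometric multiplicity). These force block sizes [3, 2].

Jordan blocks: (-3, 3), (-3, 2)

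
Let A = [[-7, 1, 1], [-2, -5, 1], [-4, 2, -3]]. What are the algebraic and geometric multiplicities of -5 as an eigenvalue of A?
The characteristic polynomial is (x + 5)^3, so the factor x + 5 appears with exponent 3: the algebraic multiplicity is 3.

rank(A + 5I) = 2, so the eigenspace has dimension 3 - 2 = 1: the geometric multiplicity is 1.

Since 1 < 3, A is not diagonalizable.

algebraic multiplicity 3, geometric multiplicity 1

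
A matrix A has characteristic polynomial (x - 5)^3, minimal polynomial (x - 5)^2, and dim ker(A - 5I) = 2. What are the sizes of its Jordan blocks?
λ = 5: algebraic multiplicity 3 (exponent in χ_A), largest block size 2 (exponent in m_A), 2 blocks (geometric multiplicity). These force block sizes [2, 1].

Jordan blocks: (5, 2), (5, 1)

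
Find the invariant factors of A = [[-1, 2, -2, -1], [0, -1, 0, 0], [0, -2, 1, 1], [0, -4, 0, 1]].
x + 1, (x - 1)^2(x + 1)

The Jordan structure of A has elementary divisors (x + 1), (x + 1), (x - 1)^2. Arranging the block sizes at each eigenvalue in decreasing order and taking row products gives the invariant factors.

Invariant factors (smallest first, each dividing the next): x + 1, (x - 1)^2(x + 1).

Check: the last factor (x - 1)^2(x + 1) is the minimal polynomial, and the product (x - 1)^2(x + 1)^2 is the characteristic polynomial.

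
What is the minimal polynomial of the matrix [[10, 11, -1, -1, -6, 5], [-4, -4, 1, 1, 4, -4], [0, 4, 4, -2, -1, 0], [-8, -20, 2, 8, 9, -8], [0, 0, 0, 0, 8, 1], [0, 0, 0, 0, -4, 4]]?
m_A(x) = (x - 6)^3(x - 4)^3

The characteristic polynomial factors as (x - 6)^3(x - 4)^3. The minimal polynomial is ∏(x - λ)^{k_λ} where k_λ is the size of the largest Jordan block at λ.

For λ = 4: rank(A - 4I) = 5, and the largest Jordan block has size 3 (the smallest k with rank((A - 4I)^k) = rank((A - 4I)^(k+1))).
For λ = 6: rank(A - 6I) = 5, and the largest Jordan block has size 3 (the smallest k with rank((A - 6I)^k) = rank((A - 6I)^(k+1))).

So m_A(x) = (x - 6)^3(x - 4)^3.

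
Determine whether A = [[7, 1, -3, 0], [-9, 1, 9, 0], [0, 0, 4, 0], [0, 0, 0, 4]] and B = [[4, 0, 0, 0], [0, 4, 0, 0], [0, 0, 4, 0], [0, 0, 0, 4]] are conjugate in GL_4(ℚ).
Both have characteristic polynomial (x - 4)^4, but the minimal polynomial of A is (x - 4)^2 while the minimal polynomial of B is x - 4. The minimal polynomial is a similarity invariant, so A and B are not similar.

No.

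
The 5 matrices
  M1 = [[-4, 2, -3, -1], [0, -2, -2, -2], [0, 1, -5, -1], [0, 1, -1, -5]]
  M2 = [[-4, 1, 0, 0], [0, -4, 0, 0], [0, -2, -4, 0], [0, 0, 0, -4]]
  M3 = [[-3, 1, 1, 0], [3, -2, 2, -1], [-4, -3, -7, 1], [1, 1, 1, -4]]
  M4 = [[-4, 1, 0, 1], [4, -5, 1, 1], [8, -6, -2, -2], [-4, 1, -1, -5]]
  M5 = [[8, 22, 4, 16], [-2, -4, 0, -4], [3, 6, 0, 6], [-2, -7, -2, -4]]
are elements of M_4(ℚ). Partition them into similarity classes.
Characteristic polynomials: χ_{M1} = (x + 4)^4, χ_{M2} = (x + 4)^4, χ_{M3} = (x + 4)^4, χ_{M4} = (x + 4)^4, χ_{M5} = x^4.

{M1, M3, M4}: invariant factors (x + 4)^2, (x + 4)^2.

{M2}: invariant factors x + 4, x + 4, (x + 4)^2.

{M5}: invariant factors x^2, x^2.

Matrices are similar if and only if their invariant-factor lists agree; the partition into similarity classes is {M1, M3, M4}, {M2}, {M5}.

3 classes: {M1, M3, M4}, {M2}, {M5}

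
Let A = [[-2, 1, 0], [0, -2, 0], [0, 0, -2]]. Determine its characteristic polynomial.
χ_A(x) = (x + 2)^3

xI - A = [[x + 2, -1, 0], [0, x + 2, 0], [0, 0, x + 2]].

Expanding det(xI - A) along the first row:
det(xI - A) = + (x + 2)·det([[x + 2, 0], [0, x + 2]]) - (-1)·det([[0, 0], [0, x + 2]]) + (0)·det([[0, x + 2], [0, 0]]).

Evaluating gives χ_A(x) = x^3 + 6x^2 + 12x + 8 = (x + 2)^3.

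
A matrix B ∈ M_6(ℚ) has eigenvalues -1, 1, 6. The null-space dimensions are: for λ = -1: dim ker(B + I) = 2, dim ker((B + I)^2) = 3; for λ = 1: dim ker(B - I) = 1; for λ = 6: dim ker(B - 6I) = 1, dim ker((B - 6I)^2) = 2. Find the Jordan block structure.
λ = -1: successive nullity increments [2, 1] count blocks of size ≥ k; block sizes are [2, 1].
λ = 1: successive nullity increments [1] count blocks of size ≥ k; block sizes are [1].
λ = 6: successive nullity increments [1, 1] count blocks of size ≥ k; block sizes are [2].

Jordan blocks: (-1, 2), (-1, 1), (1, 1), (6, 2)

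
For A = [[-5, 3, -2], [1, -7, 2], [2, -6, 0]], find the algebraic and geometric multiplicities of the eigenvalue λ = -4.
algebraic multiplicity 3, geometric multiplicity 2

The characteristic polynomial is (x + 4)^3, so the factor x + 4 appears with exponent 3: the algebraic multiplicity is 3.

rank(A + 4I) = 1, so the eigenspace has dimension 3 - 1 = 2: the geometric multiplicity is 2.

Since 2 < 3, A is not diagonalizable.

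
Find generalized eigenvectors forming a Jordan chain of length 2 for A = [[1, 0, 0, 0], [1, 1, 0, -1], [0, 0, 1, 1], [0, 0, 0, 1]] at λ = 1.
v_1 = [[1, -2, 2, 0]]^T, v_2 = [[0, 1, 0, 0]]^T

We seek v_1 ∈ ker((A - I)^2) \ ker(A - I), then set v_{i+1} = (A - I) v_i.

One such chain is v_1 = [[1, -2, 2, 0]]^T, v_2 = [[0, 1, 0, 0]]^T. Check: (A - I) v_2 = [[0, 0, 0, 0]]^T = 0.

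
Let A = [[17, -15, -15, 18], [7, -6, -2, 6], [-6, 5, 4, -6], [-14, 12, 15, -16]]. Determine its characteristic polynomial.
xI - A = [[x - 17, 15, 15, -18], [-7, x + 6, 2, -6], [6, -5, x - 4, 6], [14, -12, -15, x + 16]].

Expanding det(xI - A) along the first row:
det(xI - A) = + (x - 17)·det([[x + 6, 2, -6], [-5, x - 4, 6], [-12, -15, x + 16]]) - (15)·det([[-7, 2, -6], [6, x - 4, 6], [14, -15, x + 16]]) + (15)·det([[-7, x + 6, -6], [6, -5, 6], [14, -12, x + 16]]) - (-18)·det([[-7, x + 6, 2], [6, -5, x - 4], [14, -12, -15]]).

Evaluating gives χ_A(x) = x^4 + x^3 - 3x^2 - 5x - 2 = (x - 2)(x + 1)^3.

χ_A(x) = (x - 2)(x + 1)^3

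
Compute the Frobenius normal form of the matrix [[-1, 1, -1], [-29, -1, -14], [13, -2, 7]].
R = [[0, 0, -15], [1, 0, -1], [0, 1, 5]]

The invariant factors of A (the non-unit diagonal entries of the Smith normal form of xI - A over ℚ[x]) are (x - 3)(x^2 - 2x - 5), each dividing the next. The characteristic polynomial is their product, (x - 3)(x^2 - 2x - 5).

The rational canonical form is the block-diagonal matrix of companion matrices C(f_i):
R = [[0, 0, -15], [1, 0, -1], [0, 1, 5]].

Note the characteristic polynomial does not split into linear factors over ℚ, so A has no Jordan form over ℚ; the rational canonical form exists over any field.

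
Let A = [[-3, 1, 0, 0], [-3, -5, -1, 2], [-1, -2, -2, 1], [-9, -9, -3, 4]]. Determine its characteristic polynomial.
χ_A(x) = (x + 1)^2(x + 2)^2

xI - A = [[x + 3, -1, 0, 0], [3, x + 5, 1, -2], [1, 2, x + 2, -1], [9, 9, 3, x - 4]].

Expanding det(xI - A) along the first row:
det(xI - A) = + (x + 3)·det([[x + 5, 1, -2], [2, x + 2, -1], [9, 3, x - 4]]) - (-1)·det([[3, 1, -2], [1, x + 2, -1], [9, 3, x - 4]]) + (0)·det([[3, x + 5, -2], [1, 2, -1], [9, 9, x - 4]]) - (0)·det([[3, x + 5, 1], [1, 2, x + 2], [9, 9, 3]]).

Evaluating gives χ_A(x) = x^4 + 6x^3 + 13x^2 + 12x + 4 = (x + 1)^2(x + 2)^2.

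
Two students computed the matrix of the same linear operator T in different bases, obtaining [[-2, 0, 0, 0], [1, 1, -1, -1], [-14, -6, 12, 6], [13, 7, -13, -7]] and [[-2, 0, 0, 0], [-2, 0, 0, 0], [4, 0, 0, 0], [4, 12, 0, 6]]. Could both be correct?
Both have characteristic polynomial x^2(x - 6)(x + 2), but the minimal polynomial of A is x^2(x - 6)(x + 2) while the minimal polynomial of B is x(x - 6)(x + 2). The minimal polynomial is a similarity invariant, so A and B are not similar.

No.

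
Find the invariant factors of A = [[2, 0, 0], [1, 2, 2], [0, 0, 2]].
The Jordan structure of A has elementary divisors (x - 2)^2, (x - 2). Arranging the block sizes at each eigenvalue in decreasing order and taking row products gives the invariant factors.

Invariant factors (smallest first, each dividing the next): x - 2, (x - 2)^2.

Check: the last factor (x - 2)^2 is the minimal polynomial, and the product (x - 2)^3 is the characteristic polynomial.

x - 2, (x - 2)^2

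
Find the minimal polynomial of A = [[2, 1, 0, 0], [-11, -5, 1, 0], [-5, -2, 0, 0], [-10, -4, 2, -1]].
The characteristic polynomial factors as (x + 1)^4. The minimal polynomial is ∏(x - λ)^{k_λ} where k_λ is the size of the largest Jordan block at λ.

For λ = -1: rank(A + I) = 2, and the largest Jordan block has size 3 (the smallest k with rank((A + I)^k) = rank((A + I)^(k+1))).

So m_A(x) = (x + 1)^3.

m_A(x) = (x + 1)^3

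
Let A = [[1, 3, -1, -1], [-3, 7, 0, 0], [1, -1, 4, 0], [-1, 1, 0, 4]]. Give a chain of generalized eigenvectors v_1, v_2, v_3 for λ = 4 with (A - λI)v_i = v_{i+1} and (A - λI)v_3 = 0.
v_1 = [[-2, -2, 1, 0]]^T, v_2 = [[-1, 0, 0, 0]]^T, v_3 = [[3, 3, -1, 1]]^T

We seek v_1 ∈ ker((A - 4I)^3) \ ker((A - 4I)^2), then set v_{i+1} = (A - 4I) v_i.

One such chain is v_1 = [[-2, -2, 1, 0]]^T, v_2 = [[-1, 0, 0, 0]]^T, v_3 = [[3, 3, -1, 1]]^T. Check: (A - 4I) v_3 = [[0, 0, 0, 0]]^T = 0.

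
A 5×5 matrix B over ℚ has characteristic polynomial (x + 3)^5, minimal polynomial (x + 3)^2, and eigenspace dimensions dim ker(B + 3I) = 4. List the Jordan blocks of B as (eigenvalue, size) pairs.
λ = -3: algebraic multiplicity 5 (exponent in χ_B), largest block size 2 (exponent in m_B), 4 blocks (geometric multiplicity). These force block sizes [2, 1, 1, 1].

Jordan blocks: (-3, 2), (-3, 1), (-3, 1), (-3, 1)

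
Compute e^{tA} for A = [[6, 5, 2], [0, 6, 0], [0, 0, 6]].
A has Jordan form J = [[6, 1, 0], [0, 6, 0], [0, 0, 6]] with A = PJP^{-1}, so e^{tA} = P e^{tJ} P^{-1}.

For a Jordan block J_k(λ), e^{tJ_k(λ)} = e^{λt} · (I + tN + t^2 N^2/2! + ... + t^{k-1} N^{k-1}/(k-1)!) where N is the nilpotent superdiagonal part.

Assembling the blocks and conjugating back gives the entries of e^{tA} as shown above.

e^{tA} = [[e^{6*t}, 5*t*e^{6*t}, 2*t*e^{6*t}], [0, e^{6*t}, 0], [0, 0, e^{6*t}]]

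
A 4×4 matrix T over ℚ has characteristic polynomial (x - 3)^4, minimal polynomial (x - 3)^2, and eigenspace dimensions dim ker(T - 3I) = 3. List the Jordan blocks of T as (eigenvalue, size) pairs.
Jordan blocks: (3, 2), (3, 1), (3, 1)

λ = 3: algebraic multiplicity 4 (exponent in χ_T), largest block size 2 (exponent in m_T), 3 blocks (geometric multiplicity). These force block sizes [2, 1, 1].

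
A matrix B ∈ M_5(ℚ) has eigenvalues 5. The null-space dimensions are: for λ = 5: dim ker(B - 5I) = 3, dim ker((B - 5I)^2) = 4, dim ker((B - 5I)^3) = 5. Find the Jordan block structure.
λ = 5: successive nullity increments [3, 1, 1] count blocks of size ≥ k; block sizes are [3, 1, 1].

Jordan blocks: (5, 3), (5, 1), (5, 1)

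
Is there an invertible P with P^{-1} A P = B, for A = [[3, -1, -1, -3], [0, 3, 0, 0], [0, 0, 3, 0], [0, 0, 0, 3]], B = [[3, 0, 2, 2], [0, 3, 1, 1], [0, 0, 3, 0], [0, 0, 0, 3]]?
Yes.

Two matrices over a field are similar if and only if they have the same invariant factors.

Both A and B have characteristic polynomial (x - 3)^4 and minimal polynomial (x - 3)^2. Computing further, both have invariant factors x - 3, x - 3, (x - 3)^2. Hence A and B are similar.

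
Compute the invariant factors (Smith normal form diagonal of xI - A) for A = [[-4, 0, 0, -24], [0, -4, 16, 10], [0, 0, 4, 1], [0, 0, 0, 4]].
x + 4, (x - 4)^2(x + 4)

The Jordan structure of A has elementary divisors (x + 4), (x + 4), (x - 4)^2. Arranging the block sizes at each eigenvalue in decreasing order and taking row products gives the invariant factors.

Invariant factors (smallest first, each dividing the next): x + 4, (x - 4)^2(x + 4).

Check: the last factor (x - 4)^2(x + 4) is the minimal polynomial, and the product (x - 4)^2(x + 4)^2 is the characteristic polynomial.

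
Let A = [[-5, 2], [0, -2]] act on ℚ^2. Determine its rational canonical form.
R = [[0, -10], [1, -7]]

The invariant factors of A (the non-unit diagonal entries of the Smith normal form of xI - A over ℚ[x]) are (x + 2)(x + 5), each dividing the next. The characteristic polynomial is their product, (x + 2)(x + 5).

The rational canonical form is the block-diagonal matrix of companion matrices C(f_i):
R = [[0, -10], [1, -7]].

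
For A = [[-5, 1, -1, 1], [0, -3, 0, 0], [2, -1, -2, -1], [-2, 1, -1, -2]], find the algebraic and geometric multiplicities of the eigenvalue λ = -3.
algebraic multiplicity 4, geometric multiplicity 3

The characteristic polynomial is (x + 3)^4, so the factor x + 3 appears with exponent 4: the algebraic multiplicity is 4.

rank(A + 3I) = 1, so the eigenspace has dimension 4 - 1 = 3: the geometric multiplicity is 3.

Since 3 < 4, A is not diagonalizable.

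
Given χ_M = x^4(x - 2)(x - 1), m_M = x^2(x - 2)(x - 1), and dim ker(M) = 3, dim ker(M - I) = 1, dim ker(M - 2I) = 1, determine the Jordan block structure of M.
Jordan blocks: (0, 2), (0, 1), (0, 1), (1, 1), (2, 1)

λ = 0: algebraic multiplicity 4 (exponent in χ_M), largest block size 2 (exponent in m_M), 3 blocks (geometric multiplicity). These force block sizes [2, 1, 1].
λ = 1: algebraic multiplicity 1 (exponent in χ_M), largest block size 1 (exponent in m_M), 1 block (geometric multiplicity). This forces block sizes [1].
λ = 2: algebraic multiplicity 1 (exponent in χ_M), largest block size 1 (exponent in m_M), 1 block (geometric multiplicity). This forces block sizes [1].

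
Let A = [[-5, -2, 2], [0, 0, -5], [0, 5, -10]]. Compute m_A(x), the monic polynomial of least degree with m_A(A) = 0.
m_A(x) = (x + 5)^2

The characteristic polynomial factors as (x + 5)^3. The minimal polynomial is ∏(x - λ)^{k_λ} where k_λ is the size of the largest Jordan block at λ.

For λ = -5: rank(A + 5I) = 1, and the largest Jordan block has size 2 (the smallest k with rank((A + 5I)^k) = rank((A + 5I)^(k+1))).

So m_A(x) = (x + 5)^2.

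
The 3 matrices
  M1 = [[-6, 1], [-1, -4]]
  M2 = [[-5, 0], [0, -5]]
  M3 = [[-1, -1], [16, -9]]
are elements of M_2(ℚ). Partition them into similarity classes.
2 classes: {M1, M3}, {M2}

Characteristic polynomials: χ_{M1} = (x + 5)^2, χ_{M2} = (x + 5)^2, χ_{M3} = (x + 5)^2.

{M1, M3}: invariant factors (x + 5)^2.

{M2}: invariant factors x + 5, x + 5.

Matrices are similar if and only if their invariant-factor lists agree; the partition into similarity classes is {M1, M3}, {M2}.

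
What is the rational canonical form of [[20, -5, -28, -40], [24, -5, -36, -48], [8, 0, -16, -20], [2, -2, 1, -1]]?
The invariant factors of A (the non-unit diagonal entries of the Smith normal form of xI - A over ℚ[x]) are x^2 + x + 4, x^2 + x + 4, each dividing the next. The characteristic polynomial is their product, (x^2 + x + 4)^2.

The rational canonical form is the block-diagonal matrix of companion matrices C(f_i):
R = [[0, -4, 0, 0], [1, -1, 0, 0], [0, 0, 0, -4], [0, 0, 1, -1]].

Note the characteristic polynomial does not split into linear factors over ℚ, so A has no Jordan form over ℚ; the rational canonical form exists over any field.

R = [[0, -4, 0, 0], [1, -1, 0, 0], [0, 0, 0, -4], [0, 0, 1, -1]]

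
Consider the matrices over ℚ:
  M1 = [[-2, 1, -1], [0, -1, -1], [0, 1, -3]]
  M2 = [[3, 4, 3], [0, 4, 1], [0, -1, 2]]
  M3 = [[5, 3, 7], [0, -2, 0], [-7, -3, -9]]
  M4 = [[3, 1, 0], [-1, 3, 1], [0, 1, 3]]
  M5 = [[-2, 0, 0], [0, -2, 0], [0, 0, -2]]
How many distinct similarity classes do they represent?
3 classes: {M1, M3}, {M2, M4}, {M5}

Characteristic polynomials: χ_{M1} = (x + 2)^3, χ_{M2} = (x - 3)^3, χ_{M3} = (x + 2)^3, χ_{M4} = (x - 3)^3, χ_{M5} = (x + 2)^3.

{M1, M3}: invariant factors x + 2, (x + 2)^2.

{M2, M4}: invariant factors (x - 3)^3.

{M5}: invariant factors x + 2, x + 2, x + 2.

Matrices are similar if and only if their invariant-factor lists agree; the partition into similarity classes is {M1, M3}, {M2, M4}, {M5}.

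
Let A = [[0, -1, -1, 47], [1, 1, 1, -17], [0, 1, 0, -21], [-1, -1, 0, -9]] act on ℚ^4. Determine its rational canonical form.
R = [[0, 0, 0, 0], [1, 0, 0, -18], [0, 1, 0, -21], [0, 0, 1, -8]]

The invariant factors of A (the non-unit diagonal entries of the Smith normal form of xI - A over ℚ[x]) are x(x + 2)(x + 3)^2, each dividing the next. The characteristic polynomial is their product, x(x + 2)(x + 3)^2.

The rational canonical form is the block-diagonal matrix of companion matrices C(f_i):
R = [[0, 0, 0, 0], [1, 0, 0, -18], [0, 1, 0, -21], [0, 0, 1, -8]].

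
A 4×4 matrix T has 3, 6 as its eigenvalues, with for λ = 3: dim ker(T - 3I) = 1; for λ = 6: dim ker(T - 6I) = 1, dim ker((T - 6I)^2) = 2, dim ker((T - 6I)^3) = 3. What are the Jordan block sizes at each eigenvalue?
λ = 3: successive nullity increments [1] count blocks of size ≥ k; block sizes are [1].
λ = 6: successive nullity increments [1, 1, 1] count blocks of size ≥ k; block sizes are [3].

Jordan blocks: (3, 1), (6, 3)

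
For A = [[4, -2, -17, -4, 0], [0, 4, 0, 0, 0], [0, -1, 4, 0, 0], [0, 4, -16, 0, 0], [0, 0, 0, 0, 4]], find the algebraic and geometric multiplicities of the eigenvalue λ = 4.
The characteristic polynomial is x(x - 4)^4, so the factor x - 4 appears with exponent 4: the algebraic multiplicity is 4.

rank(A - 4I) = 3, so the eigenspace has dimension 5 - 3 = 2: the geometric multiplicity is 2.

Since 2 < 4, A is not diagonalizable.

algebraic multiplicity 4, geometric multiplicity 2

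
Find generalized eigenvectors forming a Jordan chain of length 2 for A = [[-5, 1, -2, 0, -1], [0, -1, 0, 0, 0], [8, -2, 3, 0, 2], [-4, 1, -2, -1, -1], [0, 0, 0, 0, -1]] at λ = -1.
We seek v_1 ∈ ker((A + I)^2) \ ker(A + I), then set v_{i+1} = (A + I) v_i.

One such chain is v_1 = [[0, 1, 0, 0, 0]]^T, v_2 = [[1, 0, -2, 1, 0]]^T. Check: (A + I) v_2 = [[0, 0, 0, 0, 0]]^T = 0.

v_1 = [[0, 1, 0, 0, 0]]^T, v_2 = [[1, 0, -2, 1, 0]]^T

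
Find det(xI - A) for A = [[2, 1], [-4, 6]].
xI - A = [[x - 2, -1], [4, x - 6]].

Expanding det(xI - A) along the first row:
det(xI - A) = + (x - 2)·det([[x - 6]]) - (-1)·det([[4]]).

Evaluating gives χ_A(x) = x^2 - 8x + 16 = (x - 4)^2.

χ_A(x) = (x - 4)^2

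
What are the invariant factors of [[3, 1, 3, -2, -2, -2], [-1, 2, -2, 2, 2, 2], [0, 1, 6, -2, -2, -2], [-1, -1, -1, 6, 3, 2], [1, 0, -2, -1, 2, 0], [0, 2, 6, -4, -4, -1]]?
x - 3, (x - 3)^2, (x - 3)^3

The Jordan structure of A has elementary divisors (x - 3)^3, (x - 3)^2, (x - 3). Arranging the block sizes at each eigenvalue in decreasing order and taking row products gives the invariant factors.

Invariant factors (smallest first, each dividing the next): x - 3, (x - 3)^2, (x - 3)^3.

Check: the last factor (x - 3)^3 is the minimal polynomial, and the product (x - 3)^6 is the characteristic polynomial.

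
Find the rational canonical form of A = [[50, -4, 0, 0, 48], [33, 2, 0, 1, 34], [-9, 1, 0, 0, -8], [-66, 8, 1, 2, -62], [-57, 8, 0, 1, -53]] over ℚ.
The invariant factors of A (the non-unit diagonal entries of the Smith normal form of xI - A over ℚ[x]) are (x - 3)(x + 2)(x^3 - 2x + 5), each dividing the next. The characteristic polynomial is their product, (x - 3)(x + 2)(x^3 - 2x + 5).

The rational canonical form is the block-diagonal matrix of companion matrices C(f_i):
R = [[0, 0, 0, 0, 30], [1, 0, 0, 0, -7], [0, 1, 0, 0, -7], [0, 0, 1, 0, 8], [0, 0, 0, 1, 1]].

Note the characteristic polynomial does not split into linear factors over ℚ, so A has no Jordan form over ℚ; the rational canonical form exists over any field.

R = [[0, 0, 0, 0, 30], [1, 0, 0, 0, -7], [0, 1, 0, 0, -7], [0, 0, 1, 0, 8], [0, 0, 0, 1, 1]]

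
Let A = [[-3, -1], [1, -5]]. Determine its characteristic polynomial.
xI - A = [[x + 3, 1], [-1, x + 5]].

Expanding det(xI - A) along the first row:
det(xI - A) = + (x + 3)·det([[x + 5]]) - (1)·det([[-1]]).

Evaluating gives χ_A(x) = x^2 + 8x + 16 = (x + 4)^2.

χ_A(x) = (x + 4)^2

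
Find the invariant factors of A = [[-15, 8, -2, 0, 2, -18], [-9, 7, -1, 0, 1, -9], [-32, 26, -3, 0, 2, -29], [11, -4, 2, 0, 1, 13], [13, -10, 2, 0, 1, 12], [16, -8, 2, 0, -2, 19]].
The Jordan structure of A has elementary divisors x, (x - 1)^3, (x - 3)^2. Arranging the block sizes at each eigenvalue in decreasing order and taking row products gives the invariant factors.

Invariant factors (smallest first, each dividing the next): x(x - 3)^2(x - 1)^3.

Check: the last factor x(x - 3)^2(x - 1)^3 is the minimal polynomial, and the product x(x - 3)^2(x - 1)^3 is the characteristic polynomial.

x(x - 3)^2(x - 1)^3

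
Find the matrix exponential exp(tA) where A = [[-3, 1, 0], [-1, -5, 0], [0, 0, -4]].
A has Jordan form J = [[-4, 1, 0], [0, -4, 0], [0, 0, -4]] with A = PJP^{-1}, so e^{tA} = P e^{tJ} P^{-1}.

For a Jordan block J_k(λ), e^{tJ_k(λ)} = e^{λt} · (I + tN + t^2 N^2/2! + ... + t^{k-1} N^{k-1}/(k-1)!) where N is the nilpotent superdiagonal part.

Assembling the blocks and conjugating back gives the entries of e^{tA} as shown above.

e^{tA} = [[(t + 1)*e^{-4*t}, t*e^{-4*t}, 0], [-t*e^{-4*t}, (1 - t)*e^{-4*t}, 0], [0, 0, e^{-4*t}]]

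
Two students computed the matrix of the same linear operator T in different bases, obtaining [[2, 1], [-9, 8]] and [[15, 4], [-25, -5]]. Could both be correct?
Two matrices over a field are similar if and only if they have the same invariant factors.

Both A and B have characteristic polynomial (x - 5)^2 and minimal polynomial (x - 5)^2. Computing further, both have invariant factors (x - 5)^2. Hence A and B are similar.

Yes.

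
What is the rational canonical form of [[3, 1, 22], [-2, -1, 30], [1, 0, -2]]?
R = [[0, 0, 54], [1, 0, 27], [0, 1, 0]]

The invariant factors of A (the non-unit diagonal entries of the Smith normal form of xI - A over ℚ[x]) are (x - 6)(x + 3)^2, each dividing the next. The characteristic polynomial is their product, (x - 6)(x + 3)^2.

The rational canonical form is the block-diagonal matrix of companion matrices C(f_i):
R = [[0, 0, 54], [1, 0, 27], [0, 1, 0]].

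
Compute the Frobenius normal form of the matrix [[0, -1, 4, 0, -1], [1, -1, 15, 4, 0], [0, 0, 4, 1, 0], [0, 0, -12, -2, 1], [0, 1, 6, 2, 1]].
The invariant factors of A (the non-unit diagonal entries of the Smith normal form of xI - A over ℚ[x]) are (x - 2)(x^2 + 1)^2, each dividing the next. The characteristic polynomial is their product, (x - 2)(x^2 + 1)^2.

The rational canonical form is the block-diagonal matrix of companion matrices C(f_i):
R = [[0, 0, 0, 0, 2], [1, 0, 0, 0, -1], [0, 1, 0, 0, 4], [0, 0, 1, 0, -2], [0, 0, 0, 1, 2]].

Note the characteristic polynomial does not split into linear factors over ℚ, so A has no Jordan form over ℚ; the rational canonical form exists over any field.

R = [[0, 0, 0, 0, 2], [1, 0, 0, 0, -1], [0, 1, 0, 0, 4], [0, 0, 1, 0, -2], [0, 0, 0, 1, 2]]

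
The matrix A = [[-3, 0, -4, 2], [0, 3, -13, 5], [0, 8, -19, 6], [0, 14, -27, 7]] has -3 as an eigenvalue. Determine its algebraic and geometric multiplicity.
algebraic multiplicity 4, geometric multiplicity 2

The characteristic polynomial is (x + 3)^4, so the factor x + 3 appears with exponent 4: the algebraic multiplicity is 4.

rank(A + 3I) = 2, so the eigenspace has dimension 4 - 2 = 2: the geometric multiplicity is 2.

Since 2 < 4, A is not diagonalizable.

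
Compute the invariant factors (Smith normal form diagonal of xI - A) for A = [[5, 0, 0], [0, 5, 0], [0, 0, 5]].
x - 5, x - 5, x - 5

The Jordan structure of A has elementary divisors (x - 5), (x - 5), (x - 5). Arranging the block sizes at each eigenvalue in decreasing order and taking row products gives the invariant factors.

Invariant factors (smallest first, each dividing the next): x - 5, x - 5, x - 5.

Check: the last factor x - 5 is the minimal polynomial, and the product (x - 5)^3 is the characteristic polynomial.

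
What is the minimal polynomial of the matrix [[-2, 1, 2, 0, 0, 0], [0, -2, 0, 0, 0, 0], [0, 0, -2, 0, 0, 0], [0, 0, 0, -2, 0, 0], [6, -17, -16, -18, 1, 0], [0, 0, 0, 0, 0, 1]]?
The characteristic polynomial factors as (x - 1)^2(x + 2)^4. The minimal polynomial is ∏(x - λ)^{k_λ} where k_λ is the size of the largest Jordan block at λ.

For λ = -2: rank(A + 2I) = 3, and the largest Jordan block has size 2 (the smallest k with rank((A + 2I)^k) = rank((A + 2I)^(k+1))).
For λ = 1: rank(A - I) = 4, and the largest Jordan block has size 1 (the smallest k with rank((A - I)^k) = rank((A - I)^(k+1))).

So m_A(x) = (x - 1)(x + 2)^2.

m_A(x) = (x - 1)(x + 2)^2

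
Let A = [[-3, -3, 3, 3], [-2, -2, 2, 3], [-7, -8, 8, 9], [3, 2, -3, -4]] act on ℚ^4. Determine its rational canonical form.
The invariant factors of A (the non-unit diagonal entries of the Smith normal form of xI - A over ℚ[x]) are (x + 1)(x^3 - 3x - 3), each dividing the next. The characteristic polynomial is their product, (x + 1)(x^3 - 3x - 3).

The rational canonical form is the block-diagonal matrix of companion matrices C(f_i):
R = [[0, 0, 0, 3], [1, 0, 0, 6], [0, 1, 0, 3], [0, 0, 1, -1]].

Note the characteristic polynomial does not split into linear factors over ℚ, so A has no Jordan form over ℚ; the rational canonical form exists over any field.

R = [[0, 0, 0, 3], [1, 0, 0, 6], [0, 1, 0, 3], [0, 0, 1, -1]]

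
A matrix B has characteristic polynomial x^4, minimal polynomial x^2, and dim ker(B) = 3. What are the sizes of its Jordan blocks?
λ = 0: algebraic multiplicity 4 (exponent in χ_B), largest block size 2 (exponent in m_B), 3 blocks (geometric multiplicity). These force block sizes [2, 1, 1].

Jordan blocks: (0, 2), (0, 1), (0, 1)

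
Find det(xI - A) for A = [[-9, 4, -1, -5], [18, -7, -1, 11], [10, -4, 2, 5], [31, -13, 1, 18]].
xI - A = [[x + 9, -4, 1, 5], [-18, x + 7, 1, -11], [-10, 4, x - 2, -5], [-31, 13, -1, x - 18]].

Expanding det(xI - A) along the first row:
det(xI - A) = + (x + 9)·det([[x + 7, 1, -11], [4, x - 2, -5], [13, -1, x - 18]]) - (-4)·det([[-18, 1, -11], [-10, x - 2, -5], [-31, -1, x - 18]]) + (1)·det([[-18, x + 7, -11], [-10, 4, -5], [-31, 13, x - 18]]) - (5)·det([[-18, x + 7, 1], [-10, 4, x - 2], [-31, 13, -1]]).

Evaluating gives χ_A(x) = x^4 - 4x^3 + 6x^2 - 4x + 1 = (x - 1)^4.

χ_A(x) = (x - 1)^4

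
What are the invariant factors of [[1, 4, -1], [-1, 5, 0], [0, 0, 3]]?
The Jordan structure of A has elementary divisors (x - 3)^3. Arranging the block sizes at each eigenvalue in decreasing order and taking row products gives the invariant factors.

Invariant factors (smallest first, each dividing the next): (x - 3)^3.

Check: the last factor (x - 3)^3 is the minimal polynomial, and the product (x - 3)^3 is the characteristic polynomial.

(x - 3)^3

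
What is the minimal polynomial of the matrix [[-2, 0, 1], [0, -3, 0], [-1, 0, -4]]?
The characteristic polynomial factors as (x + 3)^3. The minimal polynomial is ∏(x - λ)^{k_λ} where k_λ is the size of the largest Jordan block at λ.

For λ = -3: rank(A + 3I) = 1, and the largest Jordan block has size 2 (the smallest k with rank((A + 3I)^k) = rank((A + 3I)^(k+1))).

So m_A(x) = (x + 3)^2.

m_A(x) = (x + 3)^2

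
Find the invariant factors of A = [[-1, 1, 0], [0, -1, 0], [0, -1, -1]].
x + 1, (x + 1)^2

The Jordan structure of A has elementary divisors (x + 1)^2, (x + 1). Arranging the block sizes at each eigenvalue in decreasing order and taking row products gives the invariant factors.

Invariant factors (smallest first, each dividing the next): x + 1, (x + 1)^2.

Check: the last factor (x + 1)^2 is the minimal polynomial, and the product (x + 1)^3 is the characteristic polynomial.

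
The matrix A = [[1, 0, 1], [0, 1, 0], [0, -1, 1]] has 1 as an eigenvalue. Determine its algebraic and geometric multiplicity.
algebraic multiplicity 3, geometric multiplicity 1

The characteristic polynomial is (x - 1)^3, so the factor x - 1 appears with exponent 3: the algebraic multiplicity is 3.

rank(A - I) = 2, so the eigenspace has dimension 3 - 2 = 1: the geometric multiplicity is 1.

Since 1 < 3, A is not diagonalizable.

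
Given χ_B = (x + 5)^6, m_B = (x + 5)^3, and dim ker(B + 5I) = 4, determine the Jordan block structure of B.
λ = -5: algebraic multiplicity 6 (exponent in χ_B), largest block size 3 (exponent in m_B), 4 blocks (geometric multiplicity). These force block sizes [3, 1, 1, 1].

Jordan blocks: (-5, 3), (-5, 1), (-5, 1), (-5, 1)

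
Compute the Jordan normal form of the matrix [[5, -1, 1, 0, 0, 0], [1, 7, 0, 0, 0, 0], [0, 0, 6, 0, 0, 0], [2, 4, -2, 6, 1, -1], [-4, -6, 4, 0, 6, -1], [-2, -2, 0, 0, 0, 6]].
J = [[6, 1, 0, 0, 0, 0], [0, 6, 1, 0, 0, 0], [0, 0, 6, 0, 0, 0], [0, 0, 0, 6, 1, 0], [0, 0, 0, 0, 6, 1], [0, 0, 0, 0, 0, 6]]

The characteristic polynomial is det(xI - A) = (x - 6)^6, so the eigenvalues are 6 (algebraic multiplicity 6).

For λ = 6: rank(A - 6I) = 4, rank((A - 6I)^2) = 2, rank((A - 6I)^3) = 0. The eigenspace has dimension 6 - 4 = 2, so there are 2 Jordan blocks; the rank sequence gives block sizes [3, 3].

Assembling the blocks gives the Jordan form J above.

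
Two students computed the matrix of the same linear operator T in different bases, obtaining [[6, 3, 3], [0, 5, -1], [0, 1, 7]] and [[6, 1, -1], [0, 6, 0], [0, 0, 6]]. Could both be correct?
Yes.

Two matrices over a field are similar if and only if they have the same invariant factors.

Both A and B have characteristic polynomial (x - 6)^3 and minimal polynomial (x - 6)^2. Computing further, both have invariant factors x - 6, (x - 6)^2. Hence A and B are similar.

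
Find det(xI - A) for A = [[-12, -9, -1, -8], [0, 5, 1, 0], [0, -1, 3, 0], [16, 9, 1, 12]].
χ_A(x) = (x - 4)^3(x + 4)

xI - A = [[x + 12, 9, 1, 8], [0, x - 5, -1, 0], [0, 1, x - 3, 0], [-16, -9, -1, x - 12]].

Expanding det(xI - A) along the first row:
det(xI - A) = + (x + 12)·det([[x - 5, -1, 0], [1, x - 3, 0], [-9, -1, x - 12]]) - (9)·det([[0, -1, 0], [0, x - 3, 0], [-16, -1, x - 12]]) + (1)·det([[0, x - 5, 0], [0, 1, 0], [-16, -9, x - 12]]) - (8)·det([[0, x - 5, -1], [0, 1, x - 3], [-16, -9, -1]]).

Evaluating gives χ_A(x) = x^4 - 8x^3 + 128x - 256 = (x - 4)^3(x + 4).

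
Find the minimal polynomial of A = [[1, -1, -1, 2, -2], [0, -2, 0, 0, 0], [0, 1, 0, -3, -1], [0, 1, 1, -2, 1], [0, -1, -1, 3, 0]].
The characteristic polynomial factors as (x - 1)^2(x + 1)(x + 2)^2. The minimal polynomial is ∏(x - λ)^{k_λ} where k_λ is the size of the largest Jordan block at λ.

For λ = -2: rank(A + 2I) = 4, and the largest Jordan block has size 2 (the smallest k with rank((A + 2I)^k) = rank((A + 2I)^(k+1))).
For λ = -1: rank(A + I) = 4, and the largest Jordan block has size 1 (the smallest k with rank((A + I)^k) = rank((A + I)^(k+1))).
For λ = 1: rank(A - I) = 4, and the largest Jordan block has size 2 (the smallest k with rank((A - I)^k) = rank((A - I)^(k+1))).

So m_A(x) = (x - 1)^2(x + 1)(x + 2)^2.

m_A(x) = (x - 1)^2(x + 1)(x + 2)^2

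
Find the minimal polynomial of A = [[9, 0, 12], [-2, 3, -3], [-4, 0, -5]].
The characteristic polynomial factors as (x - 3)^2(x - 1). The minimal polynomial is ∏(x - λ)^{k_λ} where k_λ is the size of the largest Jordan block at λ.

For λ = 1: rank(A - I) = 2, and the largest Jordan block has size 1 (the smallest k with rank((A - I)^k) = rank((A - I)^(k+1))).
For λ = 3: rank(A - 3I) = 2, and the largest Jordan block has size 2 (the smallest k with rank((A - 3I)^k) = rank((A - 3I)^(k+1))).

So m_A(x) = (x - 3)^2(x - 1).

m_A(x) = (x - 3)^2(x - 1)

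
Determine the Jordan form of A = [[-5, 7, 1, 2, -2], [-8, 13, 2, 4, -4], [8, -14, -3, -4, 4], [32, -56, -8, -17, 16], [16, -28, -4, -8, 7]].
J = [[-1, 1, 0, 0, 0], [0, -1, 0, 0, 0], [0, 0, -1, 0, 0], [0, 0, 0, -1, 0], [0, 0, 0, 0, -1]]

The characteristic polynomial is det(xI - A) = (x + 1)^5, so the eigenvalues are -1 (algebraic multiplicity 5).

For λ = -1: rank(A + I) = 1, rank((A + I)^2) = 0. The eigenspace has dimension 5 - 1 = 4, so there are 4 Jordan blocks; the rank sequence gives block sizes [2, 1, 1, 1].

Assembling the blocks gives the Jordan form J above.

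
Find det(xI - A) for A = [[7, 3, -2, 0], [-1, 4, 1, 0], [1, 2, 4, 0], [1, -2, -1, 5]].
xI - A = [[x - 7, -3, 2, 0], [1, x - 4, -1, 0], [-1, -2, x - 4, 0], [-1, 2, 1, x - 5]].

Expanding det(xI - A) along the first row:
det(xI - A) = + (x - 7)·det([[x - 4, -1, 0], [-2, x - 4, 0], [2, 1, x - 5]]) - (-3)·det([[1, -1, 0], [-1, x - 4, 0], [-1, 1, x - 5]]) + (2)·det([[1, x - 4, 0], [-1, -2, 0], [-1, 2, x - 5]]) - (0)·det([[1, x - 4, -1], [-1, -2, x - 4], [-1, 2, 1]]).

Evaluating gives χ_A(x) = x^4 - 20x^3 + 150x^2 - 500x + 625 = (x - 5)^4.

χ_A(x) = (x - 5)^4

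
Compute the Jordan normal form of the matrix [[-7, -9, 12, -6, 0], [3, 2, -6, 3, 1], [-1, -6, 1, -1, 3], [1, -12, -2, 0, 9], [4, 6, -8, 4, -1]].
J = [[-1, 1, 0, 0, 0], [0, -1, 1, 0, 0], [0, 0, -1, 0, 0], [0, 0, 0, -1, 0], [0, 0, 0, 0, -1]]

The characteristic polynomial is det(xI - A) = (x + 1)^5, so the eigenvalues are -1 (algebraic multiplicity 5).

For λ = -1: rank(A + I) = 2, rank((A + I)^2) = 1, rank((A + I)^3) = 0. The eigenspace has dimension 5 - 2 = 3, so there are 3 Jordan blocks; the rank sequence gives block sizes [3, 1, 1].

Assembling the blocks gives the Jordan form J above.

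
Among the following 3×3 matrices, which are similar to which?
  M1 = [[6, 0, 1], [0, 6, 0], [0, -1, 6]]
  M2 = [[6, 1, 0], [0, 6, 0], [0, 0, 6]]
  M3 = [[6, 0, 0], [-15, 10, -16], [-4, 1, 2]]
2 classes: {M1, M3}, {M2}

Characteristic polynomials: χ_{M1} = (x - 6)^3, χ_{M2} = (x - 6)^3, χ_{M3} = (x - 6)^3.

{M1, M3}: invariant factors (x - 6)^3.

{M2}: invariant factors x - 6, (x - 6)^2.

Matrices are similar if and only if their invariant-factor lists agree; the partition into similarity classes is {M1, M3}, {M2}.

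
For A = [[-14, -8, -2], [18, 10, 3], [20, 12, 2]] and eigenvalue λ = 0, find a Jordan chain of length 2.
We seek v_1 ∈ ker(A^2) \ ker(A), then set v_{i+1} = A v_i.

One such chain is v_1 = [[0, 0, 1]]^T, v_2 = [[-2, 3, 2]]^T. Check: A v_2 = [[0, 0, 0]]^T = 0.

v_1 = [[0, 0, 1]]^T, v_2 = [[-2, 3, 2]]^T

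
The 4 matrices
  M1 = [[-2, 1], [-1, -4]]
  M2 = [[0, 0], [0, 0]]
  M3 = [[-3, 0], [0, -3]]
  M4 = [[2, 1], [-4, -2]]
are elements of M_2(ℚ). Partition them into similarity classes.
Characteristic polynomials: χ_{M1} = (x + 3)^2, χ_{M2} = x^2, χ_{M3} = (x + 3)^2, χ_{M4} = x^2.

{M1}: invariant factors (x + 3)^2.

{M2}: invariant factors x, x.

{M3}: invariant factors x + 3, x + 3.

{M4}: invariant factors x^2.

Matrices are similar if and only if their invariant-factor lists agree; the partition into similarity classes is {M1}, {M2}, {M3}, {M4}.

4 classes: {M1}, {M2}, {M3}, {M4}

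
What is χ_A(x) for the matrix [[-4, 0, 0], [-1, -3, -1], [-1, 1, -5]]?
xI - A = [[x + 4, 0, 0], [1, x + 3, 1], [1, -1, x + 5]].

Expanding det(xI - A) along the first row:
det(xI - A) = + (x + 4)·det([[x + 3, 1], [-1, x + 5]]) - (0)·det([[1, 1], [1, x + 5]]) + (0)·det([[1, x + 3], [1, -1]]).

Evaluating gives χ_A(x) = x^3 + 12x^2 + 48x + 64 = (x + 4)^3.

χ_A(x) = (x + 4)^3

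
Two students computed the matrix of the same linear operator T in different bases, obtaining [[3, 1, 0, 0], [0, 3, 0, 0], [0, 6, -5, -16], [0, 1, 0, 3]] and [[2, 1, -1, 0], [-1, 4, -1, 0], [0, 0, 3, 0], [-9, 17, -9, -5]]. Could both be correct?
Yes.

Two matrices over a field are similar if and only if they have the same invariant factors.

Both A and B have characteristic polynomial (x - 3)^3(x + 5) and minimal polynomial (x - 3)^2(x + 5). Computing further, both have invariant factors x - 3, (x - 3)^2(x + 5). Hence A and B are similar.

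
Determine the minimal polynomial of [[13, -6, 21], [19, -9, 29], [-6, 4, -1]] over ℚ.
The characteristic polynomial factors as (x - 1)^3. The minimal polynomial is ∏(x - λ)^{k_λ} where k_λ is the size of the largest Jordan block at λ.

For λ = 1: rank(A - I) = 2, and the largest Jordan block has size 3 (the smallest k with rank((A - I)^k) = rank((A - I)^(k+1))).

So m_A(x) = (x - 1)^3.

m_A(x) = (x - 1)^3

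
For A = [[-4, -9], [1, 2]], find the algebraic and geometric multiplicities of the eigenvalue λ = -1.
The characteristic polynomial is (x + 1)^2, so the factor x + 1 appears with exponent 2: the algebraic multiplicity is 2.

rank(A + I) = 1, so the eigenspace has dimension 2 - 1 = 1: the geometric multiplicity is 1.

Since 1 < 2, A is not diagonalizable.

algebraic multiplicity 2, geometric multiplicity 1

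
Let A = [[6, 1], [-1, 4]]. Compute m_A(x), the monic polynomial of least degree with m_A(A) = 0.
The characteristic polynomial factors as (x - 5)^2. The minimal polynomial is ∏(x - λ)^{k_λ} where k_λ is the size of the largest Jordan block at λ.

For λ = 5: rank(A - 5I) = 1, and the largest Jordan block has size 2 (the smallest k with rank((A - 5I)^k) = rank((A - 5I)^(k+1))).

So m_A(x) = (x - 5)^2.

m_A(x) = (x - 5)^2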